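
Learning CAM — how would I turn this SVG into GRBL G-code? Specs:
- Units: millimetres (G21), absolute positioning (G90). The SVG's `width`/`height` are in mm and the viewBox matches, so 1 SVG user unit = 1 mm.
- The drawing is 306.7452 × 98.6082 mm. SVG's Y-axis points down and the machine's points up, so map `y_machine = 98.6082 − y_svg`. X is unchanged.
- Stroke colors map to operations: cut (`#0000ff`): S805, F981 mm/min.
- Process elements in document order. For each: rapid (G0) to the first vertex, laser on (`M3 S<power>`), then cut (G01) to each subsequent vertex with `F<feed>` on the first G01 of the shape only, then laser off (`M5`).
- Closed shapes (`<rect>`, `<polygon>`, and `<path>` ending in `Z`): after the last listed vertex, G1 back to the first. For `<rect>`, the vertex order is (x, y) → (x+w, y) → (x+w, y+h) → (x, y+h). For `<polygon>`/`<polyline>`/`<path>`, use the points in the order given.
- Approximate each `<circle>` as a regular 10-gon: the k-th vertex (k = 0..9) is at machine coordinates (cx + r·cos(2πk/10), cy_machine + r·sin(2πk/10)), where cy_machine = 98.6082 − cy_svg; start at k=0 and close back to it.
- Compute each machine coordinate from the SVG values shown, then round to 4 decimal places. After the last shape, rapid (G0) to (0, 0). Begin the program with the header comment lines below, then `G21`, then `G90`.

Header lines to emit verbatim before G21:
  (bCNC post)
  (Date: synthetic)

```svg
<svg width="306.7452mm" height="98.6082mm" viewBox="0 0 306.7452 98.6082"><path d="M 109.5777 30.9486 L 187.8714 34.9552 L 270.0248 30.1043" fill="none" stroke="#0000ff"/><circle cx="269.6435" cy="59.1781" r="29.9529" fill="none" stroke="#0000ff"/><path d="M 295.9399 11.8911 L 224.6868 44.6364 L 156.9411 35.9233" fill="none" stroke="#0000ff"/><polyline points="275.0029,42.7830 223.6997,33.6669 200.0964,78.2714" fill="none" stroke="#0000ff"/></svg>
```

1 u = 1 mm; y_m = 98.6082 − y.

[1] `<path>` open polyline, #0000ff→cut S805 F981: (109.5777,67.6596) → (187.8714,63.6530) → (270.0248,68.5039)

[2] `<circle>` circle, #0000ff→cut S805 F981: (299.5964,39.4301) → (293.8759,57.0360) → (278.8995,67.9170) → (260.3875,67.9170) → (245.4111,57.0360) → (239.6906,39.4301) → (245.4111,21.8242) → (260.3875,10.9432) → (278.8995,10.9432) → (293.8759,21.8242) → (299.5964,39.4301) (closed)

[3] `<path>` open polyline, #0000ff→cut S805 F981: (295.9399,86.7171) → (224.6868,53.9718) → (156.9411,62.6849)

[4] `<polyline>` open polyline, #0000ff→cut S805 F981: (275.0029,55.8252) → (223.6997,64.9413) → (200.0964,20.3368)

(bCNC post)
(Date: synthetic)
G21
G90
G0 X109.5777 Y67.6596
M3 S805
G01 X187.8714 Y63.6530 F981
G01 X270.0248 Y68.5039
M5
G0 X299.5964 Y39.4301
M3 S805
G01 X293.8759 Y57.0360 F981
G01 X278.8995 Y67.9170
G01 X260.3875 Y67.9170
G01 X245.4111 Y57.0360
G01 X239.6906 Y39.4301
G01 X245.4111 Y21.8242
G01 X260.3875 Y10.9432
G01 X278.8995 Y10.9432
G01 X293.8759 Y21.8242
G01 X299.5964 Y39.4301
M5
G0 X295.9399 Y86.7171
M3 S805
G01 X224.6868 Y53.9718 F981
G01 X156.9411 Y62.6849
M5
G0 X275.0029 Y55.8252
M3 S805
G01 X223.6997 Y64.9413 F981
G01 X200.0964 Y20.3368
M5
G0 X0.0000 Y0.0000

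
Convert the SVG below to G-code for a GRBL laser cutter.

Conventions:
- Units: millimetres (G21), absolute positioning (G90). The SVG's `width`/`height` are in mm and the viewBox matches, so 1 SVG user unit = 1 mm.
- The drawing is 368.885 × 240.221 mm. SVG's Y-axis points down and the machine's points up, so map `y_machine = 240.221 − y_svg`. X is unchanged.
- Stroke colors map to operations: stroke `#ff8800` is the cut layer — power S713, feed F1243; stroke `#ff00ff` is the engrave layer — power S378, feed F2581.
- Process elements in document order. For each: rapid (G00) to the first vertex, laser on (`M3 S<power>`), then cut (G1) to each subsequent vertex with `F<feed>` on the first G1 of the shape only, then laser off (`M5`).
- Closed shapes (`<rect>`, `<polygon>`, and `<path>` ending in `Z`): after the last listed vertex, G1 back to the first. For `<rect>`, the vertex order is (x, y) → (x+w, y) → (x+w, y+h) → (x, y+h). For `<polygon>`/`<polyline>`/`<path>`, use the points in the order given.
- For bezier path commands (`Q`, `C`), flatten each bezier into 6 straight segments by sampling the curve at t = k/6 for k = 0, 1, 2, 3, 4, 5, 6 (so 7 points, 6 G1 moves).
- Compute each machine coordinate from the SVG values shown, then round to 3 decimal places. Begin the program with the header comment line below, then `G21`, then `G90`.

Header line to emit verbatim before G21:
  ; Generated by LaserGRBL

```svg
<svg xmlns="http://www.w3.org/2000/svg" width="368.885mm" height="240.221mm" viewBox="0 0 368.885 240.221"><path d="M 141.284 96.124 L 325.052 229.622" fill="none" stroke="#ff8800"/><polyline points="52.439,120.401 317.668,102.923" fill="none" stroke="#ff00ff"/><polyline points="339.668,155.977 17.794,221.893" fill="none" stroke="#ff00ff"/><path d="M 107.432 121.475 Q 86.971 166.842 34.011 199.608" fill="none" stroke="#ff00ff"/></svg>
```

; Generated by LaserGRBL
G21
G90
G00 X141.284 Y144.097
M3 S713
G1 X325.052 Y10.599 F1243
M5
G00 X52.439 Y119.820
M3 S378
G1 X317.668 Y137.298 F2581
M5
G00 X339.668 Y84.244
M3 S378
G1 X17.794 Y18.328 F2581
M5
G00 X107.432 Y118.746
M3 S378
G1 X99.709 Y103.974 F2581
G1 X90.180 Y89.901
G1 X78.846 Y76.529
G1 X65.707 Y63.857
G1 X50.762 Y51.885
G1 X34.011 Y40.613
M5

1 u = 1 mm; y_m = 240.221 − y.

[1] `<path>` line segment, #ff8800→cut S713 F1243: (141.284,144.097) → (325.052,10.599)

[2] `<polyline>` line segment, #ff00ff→engrave S378 F2581: (52.439,119.820) → (317.668,137.298)

[3] `<polyline>` line segment, #ff00ff→engrave S378 F2581: (339.668,84.244) → (17.794,18.328)

[4] `<path>` quadratic bezier, #ff00ff→engrave S378 F2581: (107.432,118.746) → (99.709,103.974) → (90.180,89.901) → (78.846,76.529) → (65.707,63.857) → (50.762,51.885) → (34.011,40.613)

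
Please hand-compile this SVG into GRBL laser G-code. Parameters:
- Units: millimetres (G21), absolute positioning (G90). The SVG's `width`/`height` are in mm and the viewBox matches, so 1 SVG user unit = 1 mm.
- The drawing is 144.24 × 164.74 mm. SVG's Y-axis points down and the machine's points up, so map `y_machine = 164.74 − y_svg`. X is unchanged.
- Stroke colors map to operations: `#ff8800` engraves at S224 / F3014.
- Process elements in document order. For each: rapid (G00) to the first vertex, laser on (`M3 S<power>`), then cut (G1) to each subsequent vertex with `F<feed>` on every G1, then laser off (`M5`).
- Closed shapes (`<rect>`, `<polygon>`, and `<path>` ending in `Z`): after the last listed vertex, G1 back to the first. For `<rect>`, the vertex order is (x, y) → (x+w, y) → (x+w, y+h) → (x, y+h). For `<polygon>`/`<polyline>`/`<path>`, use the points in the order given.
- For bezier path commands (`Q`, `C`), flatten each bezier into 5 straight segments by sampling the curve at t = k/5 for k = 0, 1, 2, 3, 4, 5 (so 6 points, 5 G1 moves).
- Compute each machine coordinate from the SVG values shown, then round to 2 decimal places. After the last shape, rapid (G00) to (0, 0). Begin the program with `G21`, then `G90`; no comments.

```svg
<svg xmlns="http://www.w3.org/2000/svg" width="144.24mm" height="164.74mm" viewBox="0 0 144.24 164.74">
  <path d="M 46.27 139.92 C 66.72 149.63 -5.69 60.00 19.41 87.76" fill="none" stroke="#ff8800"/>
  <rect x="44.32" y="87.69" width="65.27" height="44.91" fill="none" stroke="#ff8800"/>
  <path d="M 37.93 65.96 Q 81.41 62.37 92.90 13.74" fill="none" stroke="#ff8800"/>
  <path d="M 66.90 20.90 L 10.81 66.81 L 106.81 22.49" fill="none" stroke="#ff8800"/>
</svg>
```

G21
G90
G00 X46.27 Y24.82
M3 S224
G1 X48.92 Y29.18 F3014
G1 X38.42 Y46.98 F3014
G1 X23.91 Y67.82 F3014
G1 X14.53 Y81.28 F3014
G1 X19.41 Y76.98 F3014
M5
G00 X44.32 Y77.05
M3 S224
G1 X109.59 Y77.05 F3014
G1 X109.59 Y32.14 F3014
G1 X44.32 Y32.14 F3014
G1 X44.32 Y77.05 F3014
M5
G00 X37.93 Y98.78
M3 S224
G1 X54.04 Y102.02 F3014
G1 X67.60 Y108.86 F3014
G1 X78.59 Y119.30 F3014
G1 X87.02 Y133.35 F3014
G1 X92.90 Y151.00 F3014
M5
G00 X66.90 Y143.84
M3 S224
G1 X10.81 Y97.93 F3014
G1 X106.81 Y142.25 F3014
M5
G00 X0.00 Y0.00

Since the viewBox matches the mm dimensions, user units are millimetres directly. The only transform is the Y-flip y_m = 164.74 − y_svg.

Shape 1 is a cubic bezier drawn with `<path>`. Its stroke #ff8800 means engrave at S224, F3014. After flipping Y the toolpath is (46.27,24.82) → (48.92,29.18) → (38.42,46.98) → (23.91,67.82) → (14.53,81.28) → (19.41,76.98).

Shape 2 is a rectangle drawn with `<rect>`. Its stroke #ff8800 means engrave at S224, F3014. After flipping Y the toolpath is (44.32,77.05) → (109.59,77.05) → (109.59,32.14) → (44.32,32.14) → (44.32,77.05), returning to the start.

Shape 3 is a quadratic bezier drawn with `<path>`. Its stroke #ff8800 means engrave at S224, F3014. After flipping Y the toolpath is (37.93,98.78) → (54.04,102.02) → (67.60,108.86) → (78.59,119.30) → (87.02,133.35) → (92.90,151.00).

Shape 4 is a open polyline drawn with `<path>`. Its stroke #ff8800 means engrave at S224, F3014. After flipping Y the toolpath is (66.90,143.84) → (10.81,97.93) → (106.81,142.25).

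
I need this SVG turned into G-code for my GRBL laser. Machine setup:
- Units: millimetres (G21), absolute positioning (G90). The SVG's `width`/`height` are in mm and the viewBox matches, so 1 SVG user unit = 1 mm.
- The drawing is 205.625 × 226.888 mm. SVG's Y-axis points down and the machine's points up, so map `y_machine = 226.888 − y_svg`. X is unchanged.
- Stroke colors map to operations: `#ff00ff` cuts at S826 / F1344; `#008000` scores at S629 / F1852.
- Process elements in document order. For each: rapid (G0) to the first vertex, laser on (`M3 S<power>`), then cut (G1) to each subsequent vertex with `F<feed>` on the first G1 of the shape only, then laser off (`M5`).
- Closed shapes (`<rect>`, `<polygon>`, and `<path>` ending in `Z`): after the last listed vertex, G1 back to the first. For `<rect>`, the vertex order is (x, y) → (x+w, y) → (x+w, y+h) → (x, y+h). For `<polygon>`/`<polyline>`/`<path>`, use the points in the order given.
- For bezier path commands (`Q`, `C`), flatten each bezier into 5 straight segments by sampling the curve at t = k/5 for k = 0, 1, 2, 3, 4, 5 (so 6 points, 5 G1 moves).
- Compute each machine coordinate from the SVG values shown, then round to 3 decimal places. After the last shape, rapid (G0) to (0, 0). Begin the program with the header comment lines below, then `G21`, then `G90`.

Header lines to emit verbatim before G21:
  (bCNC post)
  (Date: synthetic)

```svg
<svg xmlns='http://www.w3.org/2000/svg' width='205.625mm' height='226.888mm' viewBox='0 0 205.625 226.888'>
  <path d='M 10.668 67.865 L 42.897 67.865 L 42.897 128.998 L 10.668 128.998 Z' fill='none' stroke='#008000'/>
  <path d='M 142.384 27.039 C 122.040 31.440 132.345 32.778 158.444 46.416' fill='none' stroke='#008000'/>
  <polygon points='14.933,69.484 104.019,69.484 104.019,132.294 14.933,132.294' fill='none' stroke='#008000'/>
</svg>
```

(bCNC post)
(Date: synthetic)
G21
G90
G0 X10.668 Y159.023
M3 S629
G1 X42.897 Y159.023 F1852
G1 X42.897 Y97.890
G1 X10.668 Y97.890
G1 X10.668 Y159.023
M5
G0 X142.384 Y199.849
M3 S629
G1 X133.737 Y197.453 F1852
G1 X131.732 Y195.055
G1 X135.657 Y191.917
G1 X144.799 Y187.302
G1 X158.444 Y180.472
M5
G0 X14.933 Y157.404
M3 S629
G1 X104.019 Y157.404 F1852
G1 X104.019 Y94.594
G1 X14.933 Y94.594
G1 X14.933 Y157.404
M5
G0 X0.000 Y0.000

viewBox `0 0 205.625 226.888` with mm width/height → 1 unit = 1 mm. Flip: y_m = 226.888 − y_svg.

**Shape 1** — `<path>` rectangle, stroke `#008000` → score (S629, F1852). Machine vertices: (10.668,159.023) → (42.897,159.023) → (42.897,97.890) → (10.668,97.890) → (10.668,159.023). Closed: final G1 returns to the first vertex.

**Shape 2** — `<path>` cubic bezier, stroke `#008000` → score (S629, F1852). Control points (SVG): P0=(142.384,27.039), P1=(122.040,31.440), P2=(132.345,32.778), P3=(158.444,46.416); sampled at t=k/5. Machine vertices: (142.384,199.849) → (133.737,197.453) → (131.732,195.055) → (135.657,191.917) → (144.799,187.302) → (158.444,180.472). Open path.

**Shape 3** — `<polygon>` rectangle, stroke `#008000` → score (S629, F1852). Machine vertices: (14.933,157.404) → (104.019,157.404) → (104.019,94.594) → (14.933,94.594) → (14.933,157.404). Closed: final G1 returns to the first vertex.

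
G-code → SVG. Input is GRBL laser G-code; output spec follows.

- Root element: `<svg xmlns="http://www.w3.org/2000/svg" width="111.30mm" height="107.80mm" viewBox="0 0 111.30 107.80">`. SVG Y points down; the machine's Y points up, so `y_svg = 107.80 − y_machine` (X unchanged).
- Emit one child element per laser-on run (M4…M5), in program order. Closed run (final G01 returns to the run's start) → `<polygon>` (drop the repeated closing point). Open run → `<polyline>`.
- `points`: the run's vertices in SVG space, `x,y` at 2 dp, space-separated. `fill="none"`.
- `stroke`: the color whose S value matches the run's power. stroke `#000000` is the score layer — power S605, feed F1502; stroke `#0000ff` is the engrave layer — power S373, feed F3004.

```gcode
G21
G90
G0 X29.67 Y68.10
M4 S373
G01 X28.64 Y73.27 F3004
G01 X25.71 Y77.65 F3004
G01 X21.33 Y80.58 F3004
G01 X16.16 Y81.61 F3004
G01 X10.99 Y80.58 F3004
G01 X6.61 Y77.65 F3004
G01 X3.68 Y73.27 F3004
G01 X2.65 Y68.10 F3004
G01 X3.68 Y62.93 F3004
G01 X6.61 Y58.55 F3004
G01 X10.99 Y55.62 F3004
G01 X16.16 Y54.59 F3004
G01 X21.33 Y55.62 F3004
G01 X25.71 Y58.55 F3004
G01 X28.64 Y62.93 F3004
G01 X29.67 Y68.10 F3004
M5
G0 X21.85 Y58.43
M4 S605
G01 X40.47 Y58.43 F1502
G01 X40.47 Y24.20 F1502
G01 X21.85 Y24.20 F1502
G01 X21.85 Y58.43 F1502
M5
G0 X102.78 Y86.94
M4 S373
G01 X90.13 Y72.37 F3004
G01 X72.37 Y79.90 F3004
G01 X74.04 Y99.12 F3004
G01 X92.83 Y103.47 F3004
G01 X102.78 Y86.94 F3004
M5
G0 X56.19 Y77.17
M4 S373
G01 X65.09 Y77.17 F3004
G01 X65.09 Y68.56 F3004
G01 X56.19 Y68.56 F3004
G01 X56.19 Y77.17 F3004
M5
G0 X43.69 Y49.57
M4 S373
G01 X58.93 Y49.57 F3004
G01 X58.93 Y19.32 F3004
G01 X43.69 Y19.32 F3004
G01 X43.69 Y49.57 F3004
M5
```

Each laser-on run becomes one SVG element. Flip Y back into SVG space with y_svg = 107.80 − y_machine.

Run 1: power S373 maps to stroke `#0000ff` (engrave). The run returns to its start, so emit a `<polygon>` with points (Y-flipped): 29.67,39.70 28.64,34.53 25.71,30.15 21.33,27.22 16.16,26.19 10.99,27.22 6.61,30.15 3.68,34.53 2.65,39.70 3.68,44.87 6.61,49.25 10.99,52.18 16.16,53.21 21.33,52.18 25.71,49.25 28.64,44.87.

Run 2: the run's S605 means `#000000` (score). The run returns to its start, so emit a `<polygon>` with points (Y-flipped): 21.85,49.37 40.47,49.37 40.47,83.60 21.85,83.60.

Run 3: power S373 maps to stroke `#0000ff` (engrave). The run returns to its start, so emit a `<polygon>` with points (Y-flipped): 102.78,20.86 90.13,35.43 72.37,27.90 74.04,8.68 92.83,4.33.

Run 4: the run's S373 means `#0000ff` (engrave). The run returns to its start, so emit a `<polygon>` with points (Y-flipped): 56.19,30.63 65.09,30.63 65.09,39.24 56.19,39.24.

Run 5: S373 ⇒ engrave layer `#0000ff`. The run returns to its start, so emit a `<polygon>` with points (Y-flipped): 43.69,58.23 58.93,58.23 58.93,88.48 43.69,88.48.

<svg xmlns="http://www.w3.org/2000/svg" width="111.30mm" height="107.80mm" viewBox="0 0 111.30 107.80">
  <polygon points="29.67,39.70 28.64,34.53 25.71,30.15 21.33,27.22 16.16,26.19 10.99,27.22 6.61,30.15 3.68,34.53 2.65,39.70 3.68,44.87 6.61,49.25 10.99,52.18 16.16,53.21 21.33,52.18 25.71,49.25 28.64,44.87" fill="none" stroke="#0000ff"/>
  <polygon points="21.85,49.37 40.47,49.37 40.47,83.60 21.85,83.60" fill="none" stroke="#000000"/>
  <polygon points="102.78,20.86 90.13,35.43 72.37,27.90 74.04,8.68 92.83,4.33" fill="none" stroke="#0000ff"/>
  <polygon points="56.19,30.63 65.09,30.63 65.09,39.24 56.19,39.24" fill="none" stroke="#0000ff"/>
  <polygon points="43.69,58.23 58.93,58.23 58.93,88.48 43.69,88.48" fill="none" stroke="#0000ff"/>
</svg>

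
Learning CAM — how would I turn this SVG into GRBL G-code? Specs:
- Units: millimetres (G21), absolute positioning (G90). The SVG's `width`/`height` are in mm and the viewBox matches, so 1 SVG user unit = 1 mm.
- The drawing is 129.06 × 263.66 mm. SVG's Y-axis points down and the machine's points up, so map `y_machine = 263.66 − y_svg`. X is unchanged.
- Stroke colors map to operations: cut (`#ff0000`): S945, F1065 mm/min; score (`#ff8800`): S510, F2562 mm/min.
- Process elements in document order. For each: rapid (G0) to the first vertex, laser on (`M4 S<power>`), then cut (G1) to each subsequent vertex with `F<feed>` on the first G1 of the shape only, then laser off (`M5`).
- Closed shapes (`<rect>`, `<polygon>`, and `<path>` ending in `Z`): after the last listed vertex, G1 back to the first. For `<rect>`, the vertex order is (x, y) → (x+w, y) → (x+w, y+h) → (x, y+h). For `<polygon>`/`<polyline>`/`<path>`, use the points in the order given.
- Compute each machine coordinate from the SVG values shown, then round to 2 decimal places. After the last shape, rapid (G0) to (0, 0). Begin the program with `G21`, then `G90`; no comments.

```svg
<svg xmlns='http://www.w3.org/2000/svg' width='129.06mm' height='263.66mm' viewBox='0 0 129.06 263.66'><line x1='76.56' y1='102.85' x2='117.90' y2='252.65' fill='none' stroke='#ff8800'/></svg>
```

1 u = 1 mm; y_m = 263.66 − y.

[1] `<line>` line segment, #ff8800→score S510 F2562: (76.56,160.81) → (117.90,11.01)

G21
G90
G0 X76.56 Y160.81
M4 S510
G1 X117.90 Y11.01 F2562
M5
G0 X0.00 Y0.00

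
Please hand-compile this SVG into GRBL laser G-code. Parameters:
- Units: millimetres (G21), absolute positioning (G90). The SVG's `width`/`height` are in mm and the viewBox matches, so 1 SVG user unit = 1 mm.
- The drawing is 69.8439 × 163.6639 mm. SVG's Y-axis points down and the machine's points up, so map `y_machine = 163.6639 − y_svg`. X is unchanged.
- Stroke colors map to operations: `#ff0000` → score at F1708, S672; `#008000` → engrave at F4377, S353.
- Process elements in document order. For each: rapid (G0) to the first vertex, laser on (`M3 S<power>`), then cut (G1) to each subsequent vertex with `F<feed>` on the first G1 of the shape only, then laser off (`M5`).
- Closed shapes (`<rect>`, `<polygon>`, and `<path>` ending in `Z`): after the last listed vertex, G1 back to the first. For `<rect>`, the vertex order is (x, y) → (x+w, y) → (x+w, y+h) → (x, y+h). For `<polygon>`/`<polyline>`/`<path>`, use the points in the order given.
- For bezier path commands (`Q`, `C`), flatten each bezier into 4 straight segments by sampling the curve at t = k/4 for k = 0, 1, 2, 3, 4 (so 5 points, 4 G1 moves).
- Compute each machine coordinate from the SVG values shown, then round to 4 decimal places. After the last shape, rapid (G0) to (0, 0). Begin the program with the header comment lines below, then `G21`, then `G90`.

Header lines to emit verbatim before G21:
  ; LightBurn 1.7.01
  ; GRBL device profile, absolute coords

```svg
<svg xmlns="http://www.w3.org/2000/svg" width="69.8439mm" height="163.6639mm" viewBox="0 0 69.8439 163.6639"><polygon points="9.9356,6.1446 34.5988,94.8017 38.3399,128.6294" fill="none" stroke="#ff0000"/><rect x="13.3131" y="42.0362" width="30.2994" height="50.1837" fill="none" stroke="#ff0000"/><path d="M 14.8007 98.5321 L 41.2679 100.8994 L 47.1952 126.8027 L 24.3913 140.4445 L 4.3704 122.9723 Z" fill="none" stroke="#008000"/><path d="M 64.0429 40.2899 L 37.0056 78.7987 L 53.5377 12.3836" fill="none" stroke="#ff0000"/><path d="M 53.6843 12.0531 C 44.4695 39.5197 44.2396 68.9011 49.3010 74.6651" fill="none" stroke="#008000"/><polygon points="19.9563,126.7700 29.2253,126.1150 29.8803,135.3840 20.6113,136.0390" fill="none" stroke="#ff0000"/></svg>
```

viewBox `0 0 69.8439 163.6639` with mm width/height → 1 unit = 1 mm. Flip: y_m = 163.6639 − y_svg.

**Shape 1** — `<polygon>` closed polygon, stroke `#ff0000` → score (S672, F1708). Machine vertices: (9.9356,157.5193) → (34.5988,68.8622) → (38.3399,35.0345) → (9.9356,157.5193). Closed: final G1 returns to the first vertex.

**Shape 2** — `<rect>` rectangle, stroke `#ff0000` → score (S672, F1708). Machine vertices: (13.3131,121.6277) → (43.6125,121.6277) → (43.6125,71.4440) → (13.3131,71.4440) → (13.3131,121.6277). Closed: final G1 returns to the first vertex.

**Shape 3** — `<path>` regular polygon, stroke `#008000` → engrave (S353, F4377). Machine vertices: (14.8007,65.1318) → (41.2679,62.7645) → (47.1952,36.8612) → (24.3913,23.2194) → (4.3704,40.6916) → (14.8007,65.1318). Closed: final G1 returns to the first vertex.

**Shape 4** — `<path>` open polyline, stroke `#ff0000` → score (S672, F1708). Machine vertices: (64.0429,123.3740) → (37.0056,84.8652) → (53.5377,151.2803). Open path.

**Shape 5** — `<path>` cubic bezier, stroke `#008000` → engrave (S353, F4377). Control points (SVG): P0=(53.6843,12.0531), P1=(44.4695,39.5197), P2=(44.2396,68.9011), P3=(49.3010,74.6651); sampled at t=k/4. Machine vertices: (53.6843,151.6108) → (48.4002,131.0508) → (46.1391,112.1663) → (46.5548,97.3511) → (49.3010,88.9988). Open path.

**Shape 6** — `<polygon>` regular polygon, stroke `#ff0000` → score (S672, F1708). Machine vertices: (19.9563,36.8939) → (29.2253,37.5489) → (29.8803,28.2799) → (20.6113,27.6249) → (19.9563,36.8939). Closed: final G1 returns to the first vertex.

; LightBurn 1.7.01
; GRBL device profile, absolute coords
G21
G90
G0 X9.9356 Y157.5193
M3 S672
G1 X34.5988 Y68.8622 F1708
G1 X38.3399 Y35.0345
G1 X9.9356 Y157.5193
M5
G0 X13.3131 Y121.6277
M3 S672
G1 X43.6125 Y121.6277 F1708
G1 X43.6125 Y71.4440
G1 X13.3131 Y71.4440
G1 X13.3131 Y121.6277
M5
G0 X14.8007 Y65.1318
M3 S353
G1 X41.2679 Y62.7645 F4377
G1 X47.1952 Y36.8612
G1 X24.3913 Y23.2194
G1 X4.3704 Y40.6916
G1 X14.8007 Y65.1318
M5
G0 X64.0429 Y123.3740
M3 S672
G1 X37.0056 Y84.8652 F1708
G1 X53.5377 Y151.2803
M5
G0 X53.6843 Y151.6108
M3 S353
G1 X48.4002 Y131.0508 F4377
G1 X46.1391 Y112.1663
G1 X46.5548 Y97.3511
G1 X49.3010 Y88.9988
M5
G0 X19.9563 Y36.8939
M3 S672
G1 X29.2253 Y37.5489 F1708
G1 X29.8803 Y28.2799
G1 X20.6113 Y27.6249
G1 X19.9563 Y36.8939
M5
G0 X0.0000 Y0.0000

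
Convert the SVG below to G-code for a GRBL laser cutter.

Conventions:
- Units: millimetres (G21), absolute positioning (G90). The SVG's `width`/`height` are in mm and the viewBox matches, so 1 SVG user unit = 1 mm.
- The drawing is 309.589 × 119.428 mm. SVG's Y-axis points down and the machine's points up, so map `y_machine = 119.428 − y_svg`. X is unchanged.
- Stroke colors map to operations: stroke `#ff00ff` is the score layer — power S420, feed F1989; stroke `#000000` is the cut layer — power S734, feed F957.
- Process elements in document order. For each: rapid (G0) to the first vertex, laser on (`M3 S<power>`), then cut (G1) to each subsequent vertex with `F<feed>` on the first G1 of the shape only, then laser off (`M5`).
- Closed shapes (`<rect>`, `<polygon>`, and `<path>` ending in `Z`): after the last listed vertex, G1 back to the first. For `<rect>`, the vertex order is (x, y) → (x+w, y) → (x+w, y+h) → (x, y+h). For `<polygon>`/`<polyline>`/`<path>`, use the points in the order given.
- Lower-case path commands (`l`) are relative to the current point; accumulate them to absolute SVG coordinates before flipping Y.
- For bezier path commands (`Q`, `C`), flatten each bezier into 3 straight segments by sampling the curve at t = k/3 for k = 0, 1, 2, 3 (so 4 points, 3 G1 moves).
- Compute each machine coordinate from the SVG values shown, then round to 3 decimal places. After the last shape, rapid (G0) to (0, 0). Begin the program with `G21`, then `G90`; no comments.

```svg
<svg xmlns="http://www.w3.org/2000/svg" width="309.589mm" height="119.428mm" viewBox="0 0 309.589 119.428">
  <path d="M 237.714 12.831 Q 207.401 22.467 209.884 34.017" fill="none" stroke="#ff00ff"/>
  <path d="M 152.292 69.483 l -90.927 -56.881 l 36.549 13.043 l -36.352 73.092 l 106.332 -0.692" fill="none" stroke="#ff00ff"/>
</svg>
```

viewBox `0 0 309.589 119.428` with mm width/height → 1 unit = 1 mm. Flip: y_m = 119.428 − y_svg.

**Shape 1** — `<path>` quadratic bezier, stroke `#ff00ff` → score (S420, F1989). Control points (SVG): P0=(237.714,12.831), P1=(207.401,22.467), P2=(209.884,34.017); sampled at t=k/3. Machine vertices: (237.714,106.597) → (221.149,99.960) → (211.873,92.898) → (209.884,85.411). Open path.

**Shape 2** — `<path>` open polyline, stroke `#ff00ff` → score (S420, F1989). Machine vertices: (152.292,49.945) → (61.365,106.826) → (97.914,93.783) → (61.562,20.691) → (167.894,21.383). Open path.

G21
G90
G0 X237.714 Y106.597
M3 S420
G1 X221.149 Y99.960 F1989
G1 X211.873 Y92.898
G1 X209.884 Y85.411
M5
G0 X152.292 Y49.945
M3 S420
G1 X61.365 Y106.826 F1989
G1 X97.914 Y93.783
G1 X61.562 Y20.691
G1 X167.894 Y21.383
M5
G0 X0.000 Y0.000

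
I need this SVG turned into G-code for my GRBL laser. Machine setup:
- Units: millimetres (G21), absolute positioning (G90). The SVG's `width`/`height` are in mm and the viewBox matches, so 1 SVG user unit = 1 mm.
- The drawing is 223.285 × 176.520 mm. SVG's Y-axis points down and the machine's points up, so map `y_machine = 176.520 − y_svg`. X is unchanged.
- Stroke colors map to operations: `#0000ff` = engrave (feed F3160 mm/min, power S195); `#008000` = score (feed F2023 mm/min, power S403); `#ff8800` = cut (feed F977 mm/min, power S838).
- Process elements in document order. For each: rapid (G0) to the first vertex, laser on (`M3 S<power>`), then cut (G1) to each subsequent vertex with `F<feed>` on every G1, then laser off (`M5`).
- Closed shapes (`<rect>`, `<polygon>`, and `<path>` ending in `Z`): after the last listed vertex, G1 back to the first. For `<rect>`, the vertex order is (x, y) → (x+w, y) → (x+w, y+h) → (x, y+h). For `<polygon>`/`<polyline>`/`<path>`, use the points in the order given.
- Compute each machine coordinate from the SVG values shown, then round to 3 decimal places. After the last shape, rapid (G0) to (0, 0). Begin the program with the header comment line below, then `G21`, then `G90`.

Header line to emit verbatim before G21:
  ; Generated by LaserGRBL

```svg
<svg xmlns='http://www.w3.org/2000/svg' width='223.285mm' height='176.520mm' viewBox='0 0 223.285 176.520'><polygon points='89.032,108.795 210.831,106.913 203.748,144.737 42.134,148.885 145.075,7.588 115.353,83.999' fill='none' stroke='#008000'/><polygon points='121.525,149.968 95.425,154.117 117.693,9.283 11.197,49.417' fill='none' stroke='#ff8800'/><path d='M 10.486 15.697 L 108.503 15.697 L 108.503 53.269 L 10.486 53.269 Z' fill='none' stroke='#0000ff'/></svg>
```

viewBox `0 0 223.285 176.520` with mm width/height → 1 unit = 1 mm. Flip: y_m = 176.520 − y_svg.

**Shape 1** — `<polygon>` closed polygon, stroke `#008000` → score (S403, F2023). Machine vertices: (89.032,67.725) → (210.831,69.607) → (203.748,31.783) → (42.134,27.635) → (145.075,168.932) → (115.353,92.521) → (89.032,67.725). Closed: final G1 returns to the first vertex.

**Shape 2** — `<polygon>` closed polygon, stroke `#ff8800` → cut (S838, F977). Machine vertices: (121.525,26.552) → (95.425,22.403) → (117.693,167.237) → (11.197,127.103) → (121.525,26.552). Closed: final G1 returns to the first vertex.

**Shape 3** — `<path>` rectangle, stroke `#0000ff` → engrave (S195, F3160). Machine vertices: (10.486,160.823) → (108.503,160.823) → (108.503,123.251) → (10.486,123.251) → (10.486,160.823). Closed: final G1 returns to the first vertex.

; Generated by LaserGRBL
G21
G90
G0 X89.032 Y67.725
M3 S403
G1 X210.831 Y69.607 F2023
G1 X203.748 Y31.783 F2023
G1 X42.134 Y27.635 F2023
G1 X145.075 Y168.932 F2023
G1 X115.353 Y92.521 F2023
G1 X89.032 Y67.725 F2023
M5
G0 X121.525 Y26.552
M3 S838
G1 X95.425 Y22.403 F977
G1 X117.693 Y167.237 F977
G1 X11.197 Y127.103 F977
G1 X121.525 Y26.552 F977
M5
G0 X10.486 Y160.823
M3 S195
G1 X108.503 Y160.823 F3160
G1 X108.503 Y123.251 F3160
G1 X10.486 Y123.251 F3160
G1 X10.486 Y160.823 F3160
M5
G0 X0.000 Y0.000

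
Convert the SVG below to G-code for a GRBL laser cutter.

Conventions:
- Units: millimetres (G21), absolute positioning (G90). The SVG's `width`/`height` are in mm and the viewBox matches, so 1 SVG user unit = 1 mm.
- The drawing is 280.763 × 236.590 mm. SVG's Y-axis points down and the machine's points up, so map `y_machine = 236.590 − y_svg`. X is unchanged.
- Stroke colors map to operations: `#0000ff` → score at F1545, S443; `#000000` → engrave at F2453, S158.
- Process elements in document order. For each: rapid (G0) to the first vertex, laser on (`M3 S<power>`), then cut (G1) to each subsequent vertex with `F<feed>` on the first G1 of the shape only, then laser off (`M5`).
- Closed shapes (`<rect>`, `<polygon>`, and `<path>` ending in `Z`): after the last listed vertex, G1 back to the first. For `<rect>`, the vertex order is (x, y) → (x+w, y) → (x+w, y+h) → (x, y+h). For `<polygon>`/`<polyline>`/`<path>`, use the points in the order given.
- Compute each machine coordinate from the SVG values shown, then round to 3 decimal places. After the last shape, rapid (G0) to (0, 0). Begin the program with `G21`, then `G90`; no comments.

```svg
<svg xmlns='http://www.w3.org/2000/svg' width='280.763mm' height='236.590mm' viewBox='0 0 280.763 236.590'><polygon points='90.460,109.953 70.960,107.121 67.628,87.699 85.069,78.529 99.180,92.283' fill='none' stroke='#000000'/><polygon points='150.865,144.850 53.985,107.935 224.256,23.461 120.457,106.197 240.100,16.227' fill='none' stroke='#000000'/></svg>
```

G21
G90
G0 X90.460 Y126.637
M3 S158
G1 X70.960 Y129.469 F2453
G1 X67.628 Y148.891
G1 X85.069 Y158.061
G1 X99.180 Y144.307
G1 X90.460 Y126.637
M5
G0 X150.865 Y91.740
M3 S158
G1 X53.985 Y128.655 F2453
G1 X224.256 Y213.129
G1 X120.457 Y130.393
G1 X240.100 Y220.363
G1 X150.865 Y91.740
M5
G0 X0.000 Y0.000

1 u = 1 mm; y_m = 236.590 − y.

[1] `<polygon>` regular polygon, #000000→engrave S158 F2453: (90.460,126.637) → (70.960,129.469) → (67.628,148.891) → (85.069,158.061) → (99.180,144.307) → (90.460,126.637) (closed)

[2] `<polygon>` closed polygon, #000000→engrave S158 F2453: (150.865,91.740) → (53.985,128.655) → (224.256,213.129) → (120.457,130.393) → (240.100,220.363) → (150.865,91.740) (closed)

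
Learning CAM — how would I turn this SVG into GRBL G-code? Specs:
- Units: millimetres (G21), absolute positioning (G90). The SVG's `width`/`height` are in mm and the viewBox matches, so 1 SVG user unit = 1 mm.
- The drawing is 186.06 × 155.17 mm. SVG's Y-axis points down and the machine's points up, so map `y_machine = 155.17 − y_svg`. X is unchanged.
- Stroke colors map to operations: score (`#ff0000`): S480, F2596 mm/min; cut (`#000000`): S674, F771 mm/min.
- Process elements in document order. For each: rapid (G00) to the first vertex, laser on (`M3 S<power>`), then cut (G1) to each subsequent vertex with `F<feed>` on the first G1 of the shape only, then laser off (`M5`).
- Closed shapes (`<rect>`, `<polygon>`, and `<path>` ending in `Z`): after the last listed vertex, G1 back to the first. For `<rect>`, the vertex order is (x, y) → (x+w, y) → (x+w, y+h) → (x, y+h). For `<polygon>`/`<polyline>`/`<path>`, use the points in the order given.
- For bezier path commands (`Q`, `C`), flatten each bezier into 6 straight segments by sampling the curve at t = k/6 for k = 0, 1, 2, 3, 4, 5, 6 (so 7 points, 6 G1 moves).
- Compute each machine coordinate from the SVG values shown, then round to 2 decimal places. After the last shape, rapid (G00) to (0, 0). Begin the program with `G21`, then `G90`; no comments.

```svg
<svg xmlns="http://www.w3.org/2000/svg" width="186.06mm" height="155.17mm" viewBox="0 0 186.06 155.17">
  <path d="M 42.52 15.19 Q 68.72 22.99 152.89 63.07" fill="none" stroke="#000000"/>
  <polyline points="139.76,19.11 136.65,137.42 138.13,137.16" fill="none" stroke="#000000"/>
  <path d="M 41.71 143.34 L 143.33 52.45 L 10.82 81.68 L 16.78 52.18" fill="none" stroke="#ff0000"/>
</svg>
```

G21
G90
G00 X42.52 Y139.98
M3 S674
G1 X52.86 Y136.48 F771
G1 X66.43 Y131.19
G1 X83.21 Y124.11
G1 X103.22 Y115.23
G1 X126.44 Y104.56
G1 X152.89 Y92.10
M5
G00 X139.76 Y136.06
M3 S674
G1 X136.65 Y17.75 F771
G1 X138.13 Y18.01
M5
G00 X41.71 Y11.83
M3 S480
G1 X143.33 Y102.72 F2596
G1 X10.82 Y73.49
G1 X16.78 Y102.99
M5
G00 X0.00 Y0.00

Since the viewBox matches the mm dimensions, user units are millimetres directly. The only transform is the Y-flip y_m = 155.17 − y_svg.

Shape 1 is a quadratic bezier drawn with `<path>`. Its stroke #000000 means cut at S674, F771. After flipping Y the toolpath is (42.52,139.98) → (52.86,136.48) → (66.43,131.19) → (83.21,124.11) → (103.22,115.23) → (126.44,104.56) → (152.89,92.10).

Shape 2 is a open polyline drawn with `<polyline>`. Its stroke #000000 means cut at S674, F771. After flipping Y the toolpath is (139.76,136.06) → (136.65,17.75) → (138.13,18.01).

Shape 3 is a open polyline drawn with `<path>`. Its stroke #ff0000 means score at S480, F2596. After flipping Y the toolpath is (41.71,11.83) → (143.33,102.72) → (10.82,73.49) → (16.78,102.99).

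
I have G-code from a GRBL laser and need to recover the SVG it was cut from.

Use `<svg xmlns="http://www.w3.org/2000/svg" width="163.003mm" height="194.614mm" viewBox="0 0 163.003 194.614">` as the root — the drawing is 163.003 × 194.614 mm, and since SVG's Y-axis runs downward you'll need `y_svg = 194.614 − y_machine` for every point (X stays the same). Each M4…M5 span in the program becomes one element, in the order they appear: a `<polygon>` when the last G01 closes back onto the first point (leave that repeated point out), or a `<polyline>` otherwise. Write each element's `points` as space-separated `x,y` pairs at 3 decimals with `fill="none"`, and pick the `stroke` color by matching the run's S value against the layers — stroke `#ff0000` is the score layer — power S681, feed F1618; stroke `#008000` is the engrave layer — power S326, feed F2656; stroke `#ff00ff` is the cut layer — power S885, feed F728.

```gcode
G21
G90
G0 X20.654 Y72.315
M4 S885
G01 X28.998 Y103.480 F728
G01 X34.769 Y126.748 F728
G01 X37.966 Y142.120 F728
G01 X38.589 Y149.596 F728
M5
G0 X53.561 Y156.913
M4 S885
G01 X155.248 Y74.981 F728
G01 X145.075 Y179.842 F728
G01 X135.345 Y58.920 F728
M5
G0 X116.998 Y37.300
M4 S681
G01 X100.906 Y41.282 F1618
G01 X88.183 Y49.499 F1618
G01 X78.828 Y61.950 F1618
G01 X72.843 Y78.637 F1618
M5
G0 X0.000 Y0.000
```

Machine Y-up, SVG Y-down with viewBox height 194.614, so y_svg = 194.614 − y_machine; X carries over.

Run 1: the run's S885 means `#ff00ff` (cut). The run is open, so emit a `<polyline>` with points (Y-flipped): 20.654,122.299 28.998,91.134 34.769,67.866 37.966,52.494 38.589,45.018.

Run 2: the run's S885 means `#ff00ff` (cut). The run is open, so emit a `<polyline>` with points (Y-flipped): 53.561,37.701 155.248,119.633 145.075,14.772 135.345,135.694.

Run 3: S681 ⇒ score layer `#ff0000`. The run is open, so emit a `<polyline>` with points (Y-flipped): 116.998,157.314 100.906,153.332 88.183,145.115 78.828,132.664 72.843,115.977.

<svg xmlns="http://www.w3.org/2000/svg" width="163.003mm" height="194.614mm" viewBox="0 0 163.003 194.614">
  <polyline points="20.654,122.299 28.998,91.134 34.769,67.866 37.966,52.494 38.589,45.018" fill="none" stroke="#ff00ff"/>
  <polyline points="53.561,37.701 155.248,119.633 145.075,14.772 135.345,135.694" fill="none" stroke="#ff00ff"/>
  <polyline points="116.998,157.314 100.906,153.332 88.183,145.115 78.828,132.664 72.843,115.977" fill="none" stroke="#ff0000"/>
</svg>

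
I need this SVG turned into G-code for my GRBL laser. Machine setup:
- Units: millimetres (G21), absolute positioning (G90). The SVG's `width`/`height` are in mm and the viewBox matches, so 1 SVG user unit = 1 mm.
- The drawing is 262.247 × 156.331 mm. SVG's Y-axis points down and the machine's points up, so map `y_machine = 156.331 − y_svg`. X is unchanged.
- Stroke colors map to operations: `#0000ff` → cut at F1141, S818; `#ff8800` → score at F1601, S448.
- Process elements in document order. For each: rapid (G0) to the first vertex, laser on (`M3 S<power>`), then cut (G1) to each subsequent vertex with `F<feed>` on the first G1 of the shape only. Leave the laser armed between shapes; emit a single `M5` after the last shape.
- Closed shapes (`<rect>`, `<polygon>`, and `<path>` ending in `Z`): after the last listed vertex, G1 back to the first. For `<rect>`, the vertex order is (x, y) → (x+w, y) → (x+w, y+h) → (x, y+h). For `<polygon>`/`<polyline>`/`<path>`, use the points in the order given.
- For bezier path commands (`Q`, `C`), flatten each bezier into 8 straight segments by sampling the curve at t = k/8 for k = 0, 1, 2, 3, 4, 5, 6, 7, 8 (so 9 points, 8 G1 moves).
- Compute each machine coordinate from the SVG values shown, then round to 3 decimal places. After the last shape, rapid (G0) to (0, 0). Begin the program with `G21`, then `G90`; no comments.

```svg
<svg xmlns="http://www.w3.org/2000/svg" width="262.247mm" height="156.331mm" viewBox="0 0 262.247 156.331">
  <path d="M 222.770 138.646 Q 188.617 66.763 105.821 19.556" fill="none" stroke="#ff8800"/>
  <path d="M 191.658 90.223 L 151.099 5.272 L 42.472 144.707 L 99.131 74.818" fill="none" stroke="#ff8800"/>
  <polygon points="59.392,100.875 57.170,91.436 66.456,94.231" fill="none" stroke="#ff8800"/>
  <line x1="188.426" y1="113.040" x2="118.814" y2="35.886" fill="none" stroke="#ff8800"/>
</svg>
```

Since the viewBox matches the mm dimensions, user units are millimetres directly. The only transform is the Y-flip y_m = 156.331 − y_svg.

Shape 1 is a quadratic bezier drawn with `<path>`. Its stroke #ff8800 means score at S448, F1601. After flipping Y the toolpath is (222.770,17.685) → (213.472,35.270) → (202.653,52.084) → (190.315,68.127) → (176.456,83.399) → (161.078,97.900) → (144.179,111.629) → (125.760,124.588) → (105.821,136.775).

Shape 2 is a open polyline drawn with `<path>`. Its stroke #ff8800 means score at S448, F1601. After flipping Y the toolpath is (191.658,66.108) → (151.099,151.059) → (42.472,11.624) → (99.131,81.513).

Shape 3 is a regular polygon drawn with `<polygon>`. Its stroke #ff8800 means score at S448, F1601. After flipping Y the toolpath is (59.392,55.456) → (57.170,64.895) → (66.456,62.100) → (59.392,55.456), returning to the start.

Shape 4 is a line segment drawn with `<line>`. Its stroke #ff8800 means score at S448, F1601. After flipping Y the toolpath is (188.426,43.291) → (118.814,120.445).

G21
G90
G0 X222.770 Y17.685
M3 S448
G1 X213.472 Y35.270 F1601
G1 X202.653 Y52.084
G1 X190.315 Y68.127
G1 X176.456 Y83.399
G1 X161.078 Y97.900
G1 X144.179 Y111.629
G1 X125.760 Y124.588
G1 X105.821 Y136.775
G0 X191.658 Y66.108
M3 S448
G1 X151.099 Y151.059 F1601
G1 X42.472 Y11.624
G1 X99.131 Y81.513
G0 X59.392 Y55.456
M3 S448
G1 X57.170 Y64.895 F1601
G1 X66.456 Y62.100
G1 X59.392 Y55.456
G0 X188.426 Y43.291
M3 S448
G1 X118.814 Y120.445 F1601
M5
G0 X0.000 Y0.000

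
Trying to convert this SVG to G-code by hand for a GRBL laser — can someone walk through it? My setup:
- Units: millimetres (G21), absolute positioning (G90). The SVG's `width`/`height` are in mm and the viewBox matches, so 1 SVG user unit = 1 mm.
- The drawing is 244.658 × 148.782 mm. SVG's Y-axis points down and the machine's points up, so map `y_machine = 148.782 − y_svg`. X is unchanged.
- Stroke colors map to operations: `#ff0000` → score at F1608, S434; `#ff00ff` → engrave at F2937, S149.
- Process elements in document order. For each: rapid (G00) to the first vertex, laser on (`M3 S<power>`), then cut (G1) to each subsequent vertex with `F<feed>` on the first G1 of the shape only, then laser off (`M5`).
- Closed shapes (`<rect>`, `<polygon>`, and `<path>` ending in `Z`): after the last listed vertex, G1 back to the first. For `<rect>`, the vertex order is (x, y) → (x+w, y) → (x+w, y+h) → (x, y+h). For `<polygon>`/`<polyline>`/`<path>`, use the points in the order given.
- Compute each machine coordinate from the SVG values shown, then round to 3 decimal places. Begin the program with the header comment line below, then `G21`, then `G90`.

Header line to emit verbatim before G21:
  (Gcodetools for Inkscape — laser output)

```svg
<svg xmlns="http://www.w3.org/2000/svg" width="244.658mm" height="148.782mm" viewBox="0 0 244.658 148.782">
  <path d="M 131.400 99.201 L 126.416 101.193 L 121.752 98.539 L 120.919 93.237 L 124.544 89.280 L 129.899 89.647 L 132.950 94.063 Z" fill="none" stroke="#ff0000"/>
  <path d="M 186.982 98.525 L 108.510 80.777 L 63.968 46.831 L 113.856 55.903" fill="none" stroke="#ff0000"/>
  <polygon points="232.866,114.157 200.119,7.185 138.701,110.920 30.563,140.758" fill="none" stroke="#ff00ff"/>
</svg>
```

1 u = 1 mm; y_m = 148.782 − y.

[1] `<path>` regular polygon, #ff0000→score S434 F1608: (131.400,49.581) → (126.416,47.589) → (121.752,50.243) → (120.919,55.545) → (124.544,59.502) → (129.899,59.135) → (132.950,54.719) → (131.400,49.581) (closed)

[2] `<path>` open polyline, #ff0000→score S434 F1608: (186.982,50.257) → (108.510,68.005) → (63.968,101.951) → (113.856,92.879)

[3] `<polygon>` closed polygon, #ff00ff→engrave S149 F2937: (232.866,34.625) → (200.119,141.597) → (138.701,37.862) → (30.563,8.024) → (232.866,34.625) (closed)

(Gcodetools for Inkscape — laser output)
G21
G90
G00 X131.400 Y49.581
M3 S434
G1 X126.416 Y47.589 F1608
G1 X121.752 Y50.243
G1 X120.919 Y55.545
G1 X124.544 Y59.502
G1 X129.899 Y59.135
G1 X132.950 Y54.719
G1 X131.400 Y49.581
M5
G00 X186.982 Y50.257
M3 S434
G1 X108.510 Y68.005 F1608
G1 X63.968 Y101.951
G1 X113.856 Y92.879
M5
G00 X232.866 Y34.625
M3 S149
G1 X200.119 Y141.597 F2937
G1 X138.701 Y37.862
G1 X30.563 Y8.024
G1 X232.866 Y34.625
M5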